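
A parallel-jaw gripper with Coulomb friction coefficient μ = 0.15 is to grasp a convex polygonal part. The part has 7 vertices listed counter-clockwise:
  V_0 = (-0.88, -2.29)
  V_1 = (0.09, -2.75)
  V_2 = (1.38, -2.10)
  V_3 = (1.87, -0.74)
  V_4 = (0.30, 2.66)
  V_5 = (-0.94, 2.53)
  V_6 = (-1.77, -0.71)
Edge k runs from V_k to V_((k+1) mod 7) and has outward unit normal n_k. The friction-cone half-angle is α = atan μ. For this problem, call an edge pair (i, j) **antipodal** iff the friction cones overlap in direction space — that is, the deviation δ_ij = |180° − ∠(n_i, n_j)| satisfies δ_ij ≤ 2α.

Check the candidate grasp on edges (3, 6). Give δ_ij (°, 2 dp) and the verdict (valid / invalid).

α = atan 0.15 = 8.53°;  2α = 17.06°
edge 3: e_3 = (-1.57, +3.40);  n_3 = (+0.9079, +0.4192)
edge 6: e_6 = (+0.89, -1.58);  n_6 = (-0.8713, -0.4908)
∠(n_3, n_6) = 175.39°
δ = |180° − 175.39°| = 4.61°
4.61° ≤ 2α = 17.06°  →  valid

δ = 4.61°, valid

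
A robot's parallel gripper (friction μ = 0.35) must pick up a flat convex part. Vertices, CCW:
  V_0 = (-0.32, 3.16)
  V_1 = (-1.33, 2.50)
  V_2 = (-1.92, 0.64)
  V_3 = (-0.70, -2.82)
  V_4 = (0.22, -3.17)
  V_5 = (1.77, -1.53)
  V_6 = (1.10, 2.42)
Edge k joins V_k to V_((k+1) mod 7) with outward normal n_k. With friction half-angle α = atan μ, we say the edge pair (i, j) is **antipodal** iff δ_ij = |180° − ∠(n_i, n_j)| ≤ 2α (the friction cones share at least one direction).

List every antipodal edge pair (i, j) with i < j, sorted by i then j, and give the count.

α = atan 0.35 = 19.29°;  2α = 38.58°
n_0 = (-0.5470, +0.8371)
n_1 = (-0.9532, +0.3024)
n_2 = (-0.9431, -0.3325)
n_3 = (-0.3556, -0.9346)
n_4 = (+0.7268, -0.6869)
n_5 = (+0.9859, +0.1672)
n_6 = (+0.4621, +0.8868)
  (0,1): δ = 140.76°  ·
  (0,2): δ = 103.74°  ·
  (0,3): δ = 53.99°  ·
  (0,4): δ = 13.45°  ✓
  (0,5): δ = 66.46°  ·
  (0,6): δ = 119.31°  ·
  (1,2): δ = 142.98°  ·
  (1,3): δ = 93.23°  ·
  (1,4): δ = 25.78°  ✓
  (1,5): δ = 27.23°  ✓
  (1,6): δ = 80.07°  ·
  (2,3): δ = 130.25°  ·
  (2,4): δ = 62.81°  ·
  (2,5): δ = 9.80°  ✓
  (2,6): δ = 43.05°  ·
  (3,4): δ = 112.56°  ·
  (3,5): δ = 59.54°  ·
  (3,6): δ = 6.70°  ✓
  (4,5): δ = 126.99°  ·
  (4,6): δ = 74.14°  ·
  (5,6): δ = 127.15°  ·
antipodal pairs: 5

count = 5; pairs: (0,4), (1,4), (1,5), (2,5), (3,6)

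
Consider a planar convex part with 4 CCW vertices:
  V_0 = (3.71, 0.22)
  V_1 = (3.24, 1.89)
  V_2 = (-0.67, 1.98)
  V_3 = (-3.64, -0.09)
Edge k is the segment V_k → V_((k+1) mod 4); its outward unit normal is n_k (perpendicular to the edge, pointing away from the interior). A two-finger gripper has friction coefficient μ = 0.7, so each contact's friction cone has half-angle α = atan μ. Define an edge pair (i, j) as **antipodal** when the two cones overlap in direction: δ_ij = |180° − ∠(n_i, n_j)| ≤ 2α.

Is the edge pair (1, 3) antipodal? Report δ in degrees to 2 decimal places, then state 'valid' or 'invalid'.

δ = 3.73°, valid

α = atan 0.7 = 34.99°;  2α = 69.98°
edge 1: e_1 = (-3.91, +0.09);  n_1 = (+0.0230, +0.9997)
edge 3: e_3 = (+7.35, +0.31);  n_3 = (+0.0421, -0.9991)
∠(n_1, n_3) = 176.27°
δ = |180° − 176.27°| = 3.73°
3.73° ≤ 2α = 69.98°  →  valid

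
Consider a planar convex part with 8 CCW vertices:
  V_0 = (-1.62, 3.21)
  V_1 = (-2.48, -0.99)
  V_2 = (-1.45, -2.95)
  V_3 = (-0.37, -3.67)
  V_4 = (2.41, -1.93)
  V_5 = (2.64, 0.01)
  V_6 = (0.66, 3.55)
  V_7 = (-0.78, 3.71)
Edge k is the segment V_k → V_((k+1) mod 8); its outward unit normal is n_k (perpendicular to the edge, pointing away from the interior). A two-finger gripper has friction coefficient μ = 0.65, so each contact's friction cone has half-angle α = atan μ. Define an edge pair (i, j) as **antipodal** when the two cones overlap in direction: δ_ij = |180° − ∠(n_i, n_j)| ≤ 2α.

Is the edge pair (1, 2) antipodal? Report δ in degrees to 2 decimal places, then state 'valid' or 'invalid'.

δ = 151.41°, invalid

α = atan 0.65 = 33.02°;  2α = 66.05°
edge 1: e_1 = (+1.03, -1.96);  n_1 = (-0.8852, -0.4652)
edge 2: e_2 = (+1.08, -0.72);  n_2 = (-0.5547, -0.8321)
∠(n_1, n_2) = 28.59°
δ = |180° − 28.59°| = 151.41°
151.41° > 2α = 66.05°  →  invalid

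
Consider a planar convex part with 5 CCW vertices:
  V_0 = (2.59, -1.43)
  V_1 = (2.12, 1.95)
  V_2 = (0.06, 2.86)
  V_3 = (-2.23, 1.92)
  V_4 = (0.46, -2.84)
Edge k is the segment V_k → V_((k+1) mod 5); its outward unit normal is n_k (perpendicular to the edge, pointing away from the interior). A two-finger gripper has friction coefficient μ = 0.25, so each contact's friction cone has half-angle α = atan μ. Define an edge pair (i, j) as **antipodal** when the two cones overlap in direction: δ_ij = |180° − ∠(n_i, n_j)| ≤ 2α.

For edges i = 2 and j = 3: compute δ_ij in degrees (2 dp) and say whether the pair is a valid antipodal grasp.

α = atan 0.25 = 14.04°;  2α = 28.07°
edge 2: e_2 = (-2.29, -0.94);  n_2 = (-0.3797, +0.9251)
edge 3: e_3 = (+2.69, -4.76);  n_3 = (-0.8706, -0.4920)
∠(n_2, n_3) = 97.15°
δ = |180° − 97.15°| = 82.85°
82.85° > 2α = 28.07°  →  invalid

δ = 82.85°, invalid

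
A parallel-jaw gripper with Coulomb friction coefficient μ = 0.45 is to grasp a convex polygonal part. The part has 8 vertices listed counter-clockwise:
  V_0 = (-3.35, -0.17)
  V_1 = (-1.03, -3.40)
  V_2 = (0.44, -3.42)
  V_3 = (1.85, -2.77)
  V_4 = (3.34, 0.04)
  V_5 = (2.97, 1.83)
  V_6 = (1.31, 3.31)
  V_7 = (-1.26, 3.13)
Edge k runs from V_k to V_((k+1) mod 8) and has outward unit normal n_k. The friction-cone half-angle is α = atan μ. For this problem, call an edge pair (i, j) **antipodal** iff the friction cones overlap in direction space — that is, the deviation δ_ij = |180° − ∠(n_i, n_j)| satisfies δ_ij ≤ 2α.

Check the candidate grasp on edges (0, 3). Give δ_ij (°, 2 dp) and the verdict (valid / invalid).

δ = 63.62°, invalid

α = atan 0.45 = 24.23°;  2α = 48.46°
edge 0: e_0 = (+2.32, -3.23);  n_0 = (-0.8122, -0.5834)
edge 3: e_3 = (+1.49, +2.81);  n_3 = (+0.8835, -0.4685)
∠(n_0, n_3) = 116.38°
δ = |180° − 116.38°| = 63.62°
63.62° > 2α = 48.46°  →  invalid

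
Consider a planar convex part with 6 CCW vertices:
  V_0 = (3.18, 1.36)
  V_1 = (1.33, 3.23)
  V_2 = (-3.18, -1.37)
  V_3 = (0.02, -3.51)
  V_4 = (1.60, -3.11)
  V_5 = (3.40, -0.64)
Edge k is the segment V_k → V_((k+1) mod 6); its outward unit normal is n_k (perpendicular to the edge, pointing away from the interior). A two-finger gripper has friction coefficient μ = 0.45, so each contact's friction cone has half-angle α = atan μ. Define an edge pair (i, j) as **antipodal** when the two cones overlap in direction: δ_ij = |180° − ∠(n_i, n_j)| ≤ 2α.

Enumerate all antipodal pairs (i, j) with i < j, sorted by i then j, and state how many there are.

α = atan 0.45 = 24.23°;  2α = 48.46°
n_0 = (+0.7109, +0.7033)
n_1 = (-0.7141, +0.7001)
n_2 = (-0.5559, -0.8313)
n_3 = (+0.2454, -0.9694)
n_4 = (+0.8082, -0.5889)
n_5 = (+0.9940, +0.1093)
  (0,1): δ = 89.13°  ·
  (0,2): δ = 11.54°  ✓
  (0,3): δ = 59.51°  ·
  (0,4): δ = 99.23°  ·
  (0,5): δ = 141.59°  ·
  (1,2): δ = 79.34°  ·
  (1,3): δ = 31.36°  ✓
  (1,4): δ = 8.35°  ✓
  (1,5): δ = 50.71°  ·
  (2,3): δ = 132.02°  ·
  (2,4): δ = 92.31°  ·
  (2,5): δ = 49.95°  ·
  (3,4): δ = 140.29°  ·
  (3,5): δ = 97.93°  ·
  (4,5): δ = 137.64°  ·
antipodal pairs: 3

count = 3; pairs: (0,2), (1,3), (1,4)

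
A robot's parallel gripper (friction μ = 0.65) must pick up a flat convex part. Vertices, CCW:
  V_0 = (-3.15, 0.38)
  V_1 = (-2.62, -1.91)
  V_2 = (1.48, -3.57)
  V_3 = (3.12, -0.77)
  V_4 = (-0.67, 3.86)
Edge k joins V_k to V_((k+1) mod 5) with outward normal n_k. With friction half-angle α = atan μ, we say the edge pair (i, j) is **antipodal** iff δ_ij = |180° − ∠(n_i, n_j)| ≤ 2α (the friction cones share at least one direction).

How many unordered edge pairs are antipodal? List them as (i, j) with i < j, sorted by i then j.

count = 4; pairs: (0,2), (0,3), (1,3), (2,4)

α = atan 0.65 = 33.02°;  2α = 66.05°
n_0 = (-0.9742, -0.2255)
n_1 = (-0.3753, -0.9269)
n_2 = (+0.8629, -0.5054)
n_3 = (+0.7738, +0.6334)
n_4 = (-0.8144, +0.5804)
  (0,1): δ = 125.07°  ·
  (0,2): δ = 43.39°  ✓
  (0,3): δ = 26.27°  ✓
  (0,4): δ = 131.49°  ·
  (1,2): δ = 98.32°  ·
  (1,3): δ = 28.66°  ✓
  (1,4): δ = 76.57°  ·
  (2,3): δ = 110.34°  ·
  (2,4): δ = 5.12°  ✓
  (3,4): δ = 74.78°  ·
antipodal pairs: 4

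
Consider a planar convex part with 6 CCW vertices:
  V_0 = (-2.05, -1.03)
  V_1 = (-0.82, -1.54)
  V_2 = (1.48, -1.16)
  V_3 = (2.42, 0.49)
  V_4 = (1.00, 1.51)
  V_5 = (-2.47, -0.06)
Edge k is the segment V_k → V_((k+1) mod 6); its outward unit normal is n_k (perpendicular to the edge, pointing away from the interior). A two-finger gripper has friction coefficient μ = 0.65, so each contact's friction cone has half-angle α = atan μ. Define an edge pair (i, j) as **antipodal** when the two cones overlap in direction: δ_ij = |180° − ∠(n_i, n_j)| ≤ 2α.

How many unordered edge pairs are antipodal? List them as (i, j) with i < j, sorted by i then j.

count = 7; pairs: (0,3), (0,4), (1,3), (1,4), (2,4), (2,5), (3,5)

α = atan 0.65 = 33.02°;  2α = 66.05°
n_0 = (-0.3830, -0.9237)
n_1 = (+0.1630, -0.9866)
n_2 = (+0.8689, -0.4950)
n_3 = (+0.5834, +0.8122)
n_4 = (-0.4122, +0.9111)
n_5 = (-0.9177, -0.3973)
  (0,1): δ = 148.10°  ·
  (0,2): δ = 97.15°  ·
  (0,3): δ = 13.17°  ✓
  (0,4): δ = 46.86°  ✓
  (0,5): δ = 135.93°  ·
  (1,2): δ = 129.05°  ·
  (1,3): δ = 45.07°  ✓
  (1,4): δ = 14.96°  ✓
  (1,5): δ = 104.03°  ·
  (2,3): δ = 96.02°  ·
  (2,4): δ = 35.99°  ✓
  (2,5): δ = 53.08°  ✓
  (3,4): δ = 119.97°  ·
  (3,5): δ = 30.90°  ✓
  (4,5): δ = 90.93°  ·
antipodal pairs: 7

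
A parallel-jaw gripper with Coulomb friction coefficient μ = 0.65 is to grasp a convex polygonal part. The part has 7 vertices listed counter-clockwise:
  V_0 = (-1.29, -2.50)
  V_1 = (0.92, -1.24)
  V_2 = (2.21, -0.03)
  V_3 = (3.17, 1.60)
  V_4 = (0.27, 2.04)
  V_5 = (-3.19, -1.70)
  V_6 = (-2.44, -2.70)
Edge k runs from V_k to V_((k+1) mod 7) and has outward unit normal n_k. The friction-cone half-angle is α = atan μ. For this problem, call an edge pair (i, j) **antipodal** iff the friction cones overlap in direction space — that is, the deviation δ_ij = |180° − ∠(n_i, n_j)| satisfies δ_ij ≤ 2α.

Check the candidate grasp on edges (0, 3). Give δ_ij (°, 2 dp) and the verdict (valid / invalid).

α = atan 0.65 = 33.02°;  2α = 66.05°
edge 0: e_0 = (+2.21, +1.26);  n_0 = (+0.4953, -0.8687)
edge 3: e_3 = (-2.90, +0.44);  n_3 = (+0.1500, +0.9887)
∠(n_0, n_3) = 141.68°
δ = |180° − 141.68°| = 38.32°
38.32° ≤ 2α = 66.05°  →  valid

δ = 38.32°, valid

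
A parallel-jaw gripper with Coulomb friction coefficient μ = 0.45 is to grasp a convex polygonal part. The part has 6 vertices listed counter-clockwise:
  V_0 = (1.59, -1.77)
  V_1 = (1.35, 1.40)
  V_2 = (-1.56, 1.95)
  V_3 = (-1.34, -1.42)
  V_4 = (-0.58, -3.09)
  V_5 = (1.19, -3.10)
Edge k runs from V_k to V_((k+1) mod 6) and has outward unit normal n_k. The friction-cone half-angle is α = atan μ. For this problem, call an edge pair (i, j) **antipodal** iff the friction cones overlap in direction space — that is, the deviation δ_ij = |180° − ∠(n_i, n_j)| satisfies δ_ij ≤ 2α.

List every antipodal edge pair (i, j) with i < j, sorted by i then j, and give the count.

count = 5; pairs: (0,2), (0,3), (1,4), (2,5), (3,5)

α = atan 0.45 = 24.23°;  2α = 48.46°
n_0 = (+0.9971, +0.0755)
n_1 = (+0.1857, +0.9826)
n_2 = (-0.9979, -0.0651)
n_3 = (-0.9102, -0.4142)
n_4 = (-0.0056, -1.0000)
n_5 = (+0.9576, -0.2880)
  (0,1): δ = 105.03°  ·
  (0,2): δ = 0.59°  ✓
  (0,3): δ = 20.14°  ✓
  (0,4): δ = 85.35°  ·
  (0,5): δ = 158.93°  ·
  (1,2): δ = 75.56°  ·
  (1,3): δ = 54.83°  ·
  (1,4): δ = 10.38°  ✓
  (1,5): δ = 83.96°  ·
  (2,3): δ = 159.27°  ·
  (2,4): δ = 94.06°  ·
  (2,5): δ = 20.47°  ✓
  (3,4): δ = 114.79°  ·
  (3,5): δ = 41.21°  ✓
  (4,5): δ = 106.42°  ·
antipodal pairs: 5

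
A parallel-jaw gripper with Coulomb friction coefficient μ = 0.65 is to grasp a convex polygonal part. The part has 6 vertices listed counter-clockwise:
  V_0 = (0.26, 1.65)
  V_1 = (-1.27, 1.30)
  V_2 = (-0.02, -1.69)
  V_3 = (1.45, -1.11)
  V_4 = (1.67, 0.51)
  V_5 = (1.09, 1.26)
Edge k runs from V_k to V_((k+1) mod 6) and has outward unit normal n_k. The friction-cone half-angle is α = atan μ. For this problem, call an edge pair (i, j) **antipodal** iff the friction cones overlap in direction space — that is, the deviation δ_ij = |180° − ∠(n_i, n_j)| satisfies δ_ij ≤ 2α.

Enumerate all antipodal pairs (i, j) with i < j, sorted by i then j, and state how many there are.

count = 5; pairs: (0,2), (1,3), (1,4), (1,5), (2,5)

α = atan 0.65 = 33.02°;  2α = 66.05°
n_0 = (-0.2230, +0.9748)
n_1 = (-0.9226, -0.3857)
n_2 = (+0.3670, -0.9302)
n_3 = (+0.9909, -0.1346)
n_4 = (+0.7911, +0.6117)
n_5 = (+0.4253, +0.9051)
  (0,1): δ = 80.20°  ·
  (0,2): δ = 8.65°  ✓
  (0,3): δ = 69.38°  ·
  (0,4): δ = 114.83°  ·
  (0,5): δ = 141.95°  ·
  (1,2): δ = 91.16°  ·
  (1,3): δ = 30.42°  ✓
  (1,4): δ = 15.03°  ✓
  (1,5): δ = 42.14°  ✓
  (2,3): δ = 119.27°  ·
  (2,4): δ = 73.82°  ·
  (2,5): δ = 46.70°  ✓
  (3,4): δ = 134.55°  ·
  (3,5): δ = 107.43°  ·
  (4,5): δ = 152.88°  ·
antipodal pairs: 5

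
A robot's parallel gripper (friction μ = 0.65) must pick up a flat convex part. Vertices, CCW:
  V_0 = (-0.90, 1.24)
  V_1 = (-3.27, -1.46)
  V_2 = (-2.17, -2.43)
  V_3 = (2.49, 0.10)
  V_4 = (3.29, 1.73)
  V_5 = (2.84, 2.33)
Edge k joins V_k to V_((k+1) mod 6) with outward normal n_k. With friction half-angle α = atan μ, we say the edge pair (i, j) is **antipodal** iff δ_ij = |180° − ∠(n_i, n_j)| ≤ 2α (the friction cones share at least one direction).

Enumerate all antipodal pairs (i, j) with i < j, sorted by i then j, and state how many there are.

α = atan 0.65 = 33.02°;  2α = 66.05°
n_0 = (-0.7515, +0.6597)
n_1 = (-0.6614, -0.7500)
n_2 = (+0.4771, -0.8788)
n_3 = (+0.8977, -0.4406)
n_4 = (+0.8000, +0.6000)
n_5 = (-0.2798, +0.9601)
  (0,1): δ = 90.13°  ·
  (0,2): δ = 20.23°  ✓
  (0,3): δ = 15.13°  ✓
  (0,4): δ = 78.15°  ·
  (0,5): δ = 147.52°  ·
  (1,2): δ = 110.10°  ·
  (1,3): δ = 74.74°  ·
  (1,4): δ = 11.72°  ✓
  (1,5): δ = 57.65°  ✓
  (2,3): δ = 144.64°  ·
  (2,4): δ = 81.63°  ·
  (2,5): δ = 12.25°  ✓
  (3,4): δ = 116.99°  ·
  (3,5): δ = 47.61°  ✓
  (4,5): δ = 110.62°  ·
antipodal pairs: 6

count = 6; pairs: (0,2), (0,3), (1,4), (1,5), (2,5), (3,5)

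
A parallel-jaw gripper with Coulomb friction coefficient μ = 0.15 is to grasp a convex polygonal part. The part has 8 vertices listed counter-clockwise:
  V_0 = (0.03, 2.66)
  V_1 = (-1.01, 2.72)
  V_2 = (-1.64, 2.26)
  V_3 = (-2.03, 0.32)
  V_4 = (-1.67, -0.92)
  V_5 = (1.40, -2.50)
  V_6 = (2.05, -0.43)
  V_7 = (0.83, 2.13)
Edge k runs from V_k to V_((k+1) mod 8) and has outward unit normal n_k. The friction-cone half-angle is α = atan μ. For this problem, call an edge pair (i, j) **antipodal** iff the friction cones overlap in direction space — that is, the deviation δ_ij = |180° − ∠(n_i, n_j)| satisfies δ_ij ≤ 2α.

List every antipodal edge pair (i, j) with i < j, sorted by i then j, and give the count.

α = atan 0.15 = 8.53°;  2α = 17.06°
n_0 = (+0.0576, +0.9983)
n_1 = (-0.5897, +0.8076)
n_2 = (-0.9804, +0.1971)
n_3 = (-0.9603, -0.2788)
n_4 = (-0.4576, -0.8892)
n_5 = (+0.9541, -0.2996)
n_6 = (+0.9027, +0.4302)
n_7 = (+0.5523, +0.8336)
  (0,1): δ = 140.56°  ·
  (0,2): δ = 98.06°  ·
  (0,3): δ = 70.51°  ·
  (0,4): δ = 23.93°  ·
  (0,5): δ = 75.87°  ·
  (0,6): δ = 118.78°  ·
  (0,7): δ = 149.78°  ·
  (1,2): δ = 137.50°  ·
  (1,3): δ = 109.95°  ·
  (1,4): δ = 63.37°  ·
  (1,5): δ = 36.43°  ·
  (1,6): δ = 79.35°  ·
  (1,7): δ = 110.34°  ·
  (2,3): δ = 152.44°  ·
  (2,4): δ = 105.87°  ·
  (2,5): δ = 6.07°  ✓
  (2,6): δ = 36.85°  ·
  (2,7): δ = 67.84°  ·
  (3,4): δ = 133.42°  ·
  (3,5): δ = 33.62°  ·
  (3,6): δ = 9.29°  ✓
  (3,7): δ = 40.29°  ·
  (4,5): δ = 80.20°  ·
  (4,6): δ = 37.29°  ·
  (4,7): δ = 6.29°  ✓
  (5,6): δ = 137.09°  ·
  (5,7): δ = 106.09°  ·
  (6,7): δ = 149.01°  ·
antipodal pairs: 3

count = 3; pairs: (2,5), (3,6), (4,7)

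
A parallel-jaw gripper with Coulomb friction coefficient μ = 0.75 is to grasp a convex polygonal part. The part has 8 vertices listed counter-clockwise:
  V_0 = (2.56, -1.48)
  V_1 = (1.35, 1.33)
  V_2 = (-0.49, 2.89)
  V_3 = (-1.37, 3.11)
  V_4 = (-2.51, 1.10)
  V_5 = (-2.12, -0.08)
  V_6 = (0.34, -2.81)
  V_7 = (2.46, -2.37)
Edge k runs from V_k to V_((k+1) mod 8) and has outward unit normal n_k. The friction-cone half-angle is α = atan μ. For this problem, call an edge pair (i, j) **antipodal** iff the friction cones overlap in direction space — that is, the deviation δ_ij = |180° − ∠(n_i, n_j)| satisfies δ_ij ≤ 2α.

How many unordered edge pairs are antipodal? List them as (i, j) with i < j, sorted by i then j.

count = 13; pairs: (0,3), (0,4), (0,5), (1,4), (1,5), (1,6), (2,4), (2,5), (2,6), (3,6), (3,7), (4,7), (5,7)

α = atan 0.75 = 36.87°;  2α = 73.74°
n_0 = (+0.9185, +0.3955)
n_1 = (+0.6467, +0.7628)
n_2 = (+0.2425, +0.9701)
n_3 = (-0.8698, +0.4933)
n_4 = (-0.9495, -0.3138)
n_5 = (-0.7429, -0.6694)
n_6 = (+0.2032, -0.9791)
n_7 = (+0.9937, -0.1117)
  (0,1): δ = 153.59°  ·
  (0,2): δ = 127.33°  ·
  (0,3): δ = 52.86°  ✓
  (0,4): δ = 5.01°  ✓
  (0,5): δ = 18.73°  ✓
  (0,6): δ = 78.43°  ·
  (0,7): δ = 150.29°  ·
  (1,2): δ = 153.74°  ·
  (1,3): δ = 79.27°  ·
  (1,4): δ = 31.42°  ✓
  (1,5): δ = 7.69°  ✓
  (1,6): δ = 52.02°  ✓
  (1,7): δ = 123.88°  ·
  (2,3): δ = 105.52°  ·
  (2,4): δ = 57.67°  ✓
  (2,5): δ = 33.94°  ✓
  (2,6): δ = 25.76°  ✓
  (2,7): δ = 97.63°  ·
  (3,4): δ = 132.15°  ·
  (3,5): δ = 108.42°  ·
  (3,6): δ = 48.71°  ✓
  (3,7): δ = 23.15°  ✓
  (4,5): δ = 156.27°  ·
  (4,6): δ = 96.56°  ·
  (4,7): δ = 24.70°  ✓
  (5,6): δ = 120.30°  ·
  (5,7): δ = 48.43°  ✓
  (6,7): δ = 108.14°  ·
antipodal pairs: 13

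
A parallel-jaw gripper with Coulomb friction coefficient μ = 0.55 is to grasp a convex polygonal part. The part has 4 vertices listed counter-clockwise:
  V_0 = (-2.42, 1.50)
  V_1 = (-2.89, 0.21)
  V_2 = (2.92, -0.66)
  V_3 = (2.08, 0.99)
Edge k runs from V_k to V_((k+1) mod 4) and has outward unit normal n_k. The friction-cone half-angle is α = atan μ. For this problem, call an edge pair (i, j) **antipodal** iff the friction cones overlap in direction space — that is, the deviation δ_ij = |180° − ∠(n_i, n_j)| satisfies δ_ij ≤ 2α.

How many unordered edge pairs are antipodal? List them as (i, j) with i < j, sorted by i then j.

count = 3; pairs: (0,2), (1,2), (1,3)

α = atan 0.55 = 28.81°;  2α = 57.62°
n_0 = (-0.9396, +0.3423)
n_1 = (-0.1481, -0.9890)
n_2 = (+0.8912, +0.4537)
n_3 = (+0.1126, +0.9936)
  (0,1): δ = 78.50°  ·
  (0,2): δ = 47.00°  ✓
  (0,3): δ = 103.55°  ·
  (1,2): δ = 54.50°  ✓
  (1,3): δ = 2.05°  ✓
  (2,3): δ = 123.45°  ·
antipodal pairs: 3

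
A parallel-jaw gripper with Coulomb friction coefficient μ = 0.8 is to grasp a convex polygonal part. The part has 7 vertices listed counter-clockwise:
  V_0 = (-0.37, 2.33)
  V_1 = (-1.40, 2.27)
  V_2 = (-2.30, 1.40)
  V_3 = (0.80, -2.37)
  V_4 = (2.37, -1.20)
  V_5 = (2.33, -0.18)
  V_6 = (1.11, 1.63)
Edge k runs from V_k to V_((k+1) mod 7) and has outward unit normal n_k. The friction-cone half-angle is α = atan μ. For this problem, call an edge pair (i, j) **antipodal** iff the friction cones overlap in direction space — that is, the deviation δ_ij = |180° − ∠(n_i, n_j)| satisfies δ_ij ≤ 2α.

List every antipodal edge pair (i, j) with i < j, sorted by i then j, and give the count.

α = atan 0.8 = 38.66°;  2α = 77.32°
n_0 = (-0.0582, +0.9983)
n_1 = (-0.6950, +0.7190)
n_2 = (-0.7724, -0.6351)
n_3 = (+0.5975, -0.8018)
n_4 = (+0.9992, +0.0392)
n_5 = (+0.8292, +0.5589)
n_6 = (+0.4276, +0.9040)
  (0,1): δ = 139.30°  ·
  (0,2): δ = 53.90°  ✓
  (0,3): δ = 33.36°  ✓
  (0,4): δ = 88.91°  ·
  (0,5): δ = 120.65°  ·
  (0,6): δ = 151.35°  ·
  (1,2): δ = 94.60°  ·
  (1,3): δ = 7.33°  ✓
  (1,4): δ = 48.22°  ✓
  (1,5): δ = 79.95°  ·
  (1,6): δ = 110.66°  ·
  (2,3): δ = 92.74°  ·
  (2,4): δ = 37.18°  ✓
  (2,5): δ = 5.45°  ✓
  (2,6): δ = 25.26°  ✓
  (3,4): δ = 124.45°  ·
  (3,5): δ = 92.71°  ·
  (3,6): δ = 62.01°  ✓
  (4,5): δ = 148.26°  ·
  (4,6): δ = 117.56°  ·
  (5,6): δ = 149.29°  ·
antipodal pairs: 8

count = 8; pairs: (0,2), (0,3), (1,3), (1,4), (2,4), (2,5), (2,6), (3,6)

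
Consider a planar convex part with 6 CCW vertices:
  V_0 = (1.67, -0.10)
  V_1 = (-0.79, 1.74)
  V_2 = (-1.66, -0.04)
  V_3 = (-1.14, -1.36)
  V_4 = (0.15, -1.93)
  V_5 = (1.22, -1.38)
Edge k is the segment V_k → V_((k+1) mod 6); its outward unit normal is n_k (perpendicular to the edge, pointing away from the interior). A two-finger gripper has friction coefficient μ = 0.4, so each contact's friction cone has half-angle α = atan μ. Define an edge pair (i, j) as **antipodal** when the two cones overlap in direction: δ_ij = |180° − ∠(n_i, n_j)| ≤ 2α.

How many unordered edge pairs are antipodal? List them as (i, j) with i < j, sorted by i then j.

count = 5; pairs: (0,2), (0,3), (1,4), (1,5), (2,5)

α = atan 0.4 = 21.80°;  2α = 43.60°
n_0 = (+0.5990, +0.8008)
n_1 = (-0.8984, +0.4391)
n_2 = (-0.9304, -0.3665)
n_3 = (-0.4042, -0.9147)
n_4 = (+0.4572, -0.8894)
n_5 = (+0.9434, -0.3317)
  (0,1): δ = 79.25°  ·
  (0,2): δ = 31.70°  ✓
  (0,3): δ = 12.96°  ✓
  (0,4): δ = 64.00°  ·
  (0,5): δ = 107.43°  ·
  (1,2): δ = 132.45°  ·
  (1,3): δ = 87.79°  ·
  (1,4): δ = 36.75°  ✓
  (1,5): δ = 6.68°  ✓
  (2,3): δ = 135.34°  ·
  (2,4): δ = 84.30°  ·
  (2,5): δ = 40.87°  ✓
  (3,4): δ = 128.96°  ·
  (3,5): δ = 85.53°  ·
  (4,5): δ = 136.57°  ·
antipodal pairs: 5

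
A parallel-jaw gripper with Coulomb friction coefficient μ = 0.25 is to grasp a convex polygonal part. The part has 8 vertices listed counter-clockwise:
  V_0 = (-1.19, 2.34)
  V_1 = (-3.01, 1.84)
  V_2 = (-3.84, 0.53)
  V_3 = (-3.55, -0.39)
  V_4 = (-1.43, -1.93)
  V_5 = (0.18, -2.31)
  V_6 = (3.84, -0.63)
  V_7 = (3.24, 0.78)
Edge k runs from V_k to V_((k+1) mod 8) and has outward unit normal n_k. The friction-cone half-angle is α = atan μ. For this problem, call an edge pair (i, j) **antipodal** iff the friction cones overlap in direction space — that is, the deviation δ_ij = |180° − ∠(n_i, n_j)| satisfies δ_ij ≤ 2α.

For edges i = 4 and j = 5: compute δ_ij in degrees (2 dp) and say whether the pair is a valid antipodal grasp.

α = atan 0.25 = 14.04°;  2α = 28.07°
edge 4: e_4 = (+1.61, -0.38);  n_4 = (-0.2297, -0.9733)
edge 5: e_5 = (+3.66, +1.68);  n_5 = (+0.4172, -0.9088)
∠(n_4, n_5) = 37.94°
δ = |180° − 37.94°| = 142.06°
142.06° > 2α = 28.07°  →  invalid

δ = 142.06°, invalid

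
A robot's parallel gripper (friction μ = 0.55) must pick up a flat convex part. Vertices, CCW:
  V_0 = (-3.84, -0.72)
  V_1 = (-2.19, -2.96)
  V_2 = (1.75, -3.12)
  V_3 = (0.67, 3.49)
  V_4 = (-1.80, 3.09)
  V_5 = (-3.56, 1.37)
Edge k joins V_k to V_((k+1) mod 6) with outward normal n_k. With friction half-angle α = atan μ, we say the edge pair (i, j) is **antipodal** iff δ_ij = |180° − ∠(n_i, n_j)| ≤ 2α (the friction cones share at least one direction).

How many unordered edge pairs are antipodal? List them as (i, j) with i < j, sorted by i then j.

α = atan 0.55 = 28.81°;  2α = 57.62°
n_0 = (-0.8051, -0.5931)
n_1 = (-0.0406, -0.9992)
n_2 = (+0.9869, +0.1613)
n_3 = (-0.1599, +0.9871)
n_4 = (-0.6989, +0.7152)
n_5 = (-0.9911, +0.1328)
  (0,1): δ = 128.70°  ·
  (0,2): δ = 27.10°  ✓
  (0,3): δ = 62.82°  ·
  (0,4): δ = 97.97°  ·
  (0,5): δ = 135.99°  ·
  (1,2): δ = 78.40°  ·
  (1,3): δ = 11.52°  ✓
  (1,4): δ = 46.67°  ✓
  (1,5): δ = 84.69°  ·
  (2,3): δ = 90.08°  ·
  (2,4): δ = 54.94°  ✓
  (2,5): δ = 16.91°  ✓
  (3,4): δ = 144.86°  ·
  (3,5): δ = 106.83°  ·
  (4,5): δ = 141.97°  ·
antipodal pairs: 5

count = 5; pairs: (0,2), (1,3), (1,4), (2,4), (2,5)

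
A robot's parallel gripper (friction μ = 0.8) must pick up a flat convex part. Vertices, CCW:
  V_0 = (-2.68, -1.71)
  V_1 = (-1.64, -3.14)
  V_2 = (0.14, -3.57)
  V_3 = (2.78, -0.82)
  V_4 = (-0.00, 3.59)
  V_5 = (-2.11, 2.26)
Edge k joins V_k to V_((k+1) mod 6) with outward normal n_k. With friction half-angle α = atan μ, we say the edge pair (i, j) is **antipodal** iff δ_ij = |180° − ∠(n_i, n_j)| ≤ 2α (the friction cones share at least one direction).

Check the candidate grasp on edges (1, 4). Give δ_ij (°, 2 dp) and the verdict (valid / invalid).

α = atan 0.8 = 38.66°;  2α = 77.32°
edge 1: e_1 = (+1.78, -0.43);  n_1 = (-0.2348, -0.9720)
edge 4: e_4 = (-2.11, -1.33);  n_4 = (-0.5332, +0.8460)
∠(n_1, n_4) = 134.19°
δ = |180° − 134.19°| = 45.81°
45.81° ≤ 2α = 77.32°  →  valid

δ = 45.81°, valid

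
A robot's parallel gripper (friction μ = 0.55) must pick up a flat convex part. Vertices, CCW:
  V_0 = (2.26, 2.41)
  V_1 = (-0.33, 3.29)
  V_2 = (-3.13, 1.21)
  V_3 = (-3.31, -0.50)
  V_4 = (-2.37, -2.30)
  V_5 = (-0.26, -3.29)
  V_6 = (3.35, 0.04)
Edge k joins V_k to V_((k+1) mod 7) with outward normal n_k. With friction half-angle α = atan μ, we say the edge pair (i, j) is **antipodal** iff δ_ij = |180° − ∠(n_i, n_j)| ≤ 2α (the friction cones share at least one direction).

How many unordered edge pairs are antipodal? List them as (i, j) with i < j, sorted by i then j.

count = 7; pairs: (0,3), (0,4), (1,5), (2,5), (2,6), (3,6), (4,6)

α = atan 0.55 = 28.81°;  2α = 57.62°
n_0 = (+0.3217, +0.9468)
n_1 = (-0.5963, +0.8027)
n_2 = (-0.9945, +0.1047)
n_3 = (-0.8864, -0.4629)
n_4 = (-0.4248, -0.9053)
n_5 = (+0.6780, -0.7350)
n_6 = (+0.9085, +0.4178)
  (0,1): δ = 124.63°  ·
  (0,2): δ = 77.24°  ·
  (0,3): δ = 43.66°  ✓
  (0,4): δ = 6.37°  ✓
  (0,5): δ = 61.46°  ·
  (0,6): δ = 133.46°  ·
  (1,2): δ = 132.62°  ·
  (1,3): δ = 99.03°  ·
  (1,4): δ = 61.74°  ·
  (1,5): δ = 6.08°  ✓
  (1,6): δ = 78.09°  ·
  (2,3): δ = 146.42°  ·
  (2,4): δ = 109.13°  ·
  (2,5): δ = 41.30°  ✓
  (2,6): δ = 30.71°  ✓
  (3,4): δ = 142.71°  ·
  (3,5): δ = 74.88°  ·
  (3,6): δ = 2.88°  ✓
  (4,5): δ = 112.17°  ·
  (4,6): δ = 40.17°  ✓
  (5,6): δ = 107.99°  ·
antipodal pairs: 7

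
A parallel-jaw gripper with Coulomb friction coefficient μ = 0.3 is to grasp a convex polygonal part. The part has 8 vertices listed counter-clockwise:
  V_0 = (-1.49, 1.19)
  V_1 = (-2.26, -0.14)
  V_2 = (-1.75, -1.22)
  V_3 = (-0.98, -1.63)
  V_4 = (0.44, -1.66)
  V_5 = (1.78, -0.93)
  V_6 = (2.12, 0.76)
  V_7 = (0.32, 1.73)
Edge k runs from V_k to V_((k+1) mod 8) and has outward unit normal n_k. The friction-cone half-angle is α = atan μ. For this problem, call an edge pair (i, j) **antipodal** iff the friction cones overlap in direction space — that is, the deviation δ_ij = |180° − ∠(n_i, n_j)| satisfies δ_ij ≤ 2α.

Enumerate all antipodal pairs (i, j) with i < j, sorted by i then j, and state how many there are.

α = atan 0.3 = 16.70°;  2α = 33.40°
n_0 = (-0.8654, +0.5010)
n_1 = (-0.9042, -0.4270)
n_2 = (-0.4700, -0.8827)
n_3 = (-0.0211, -0.9998)
n_4 = (+0.4784, -0.8781)
n_5 = (+0.9804, -0.1972)
n_6 = (+0.4744, +0.8803)
n_7 = (-0.2859, +0.9583)
  (0,1): δ = 124.65°  ·
  (0,2): δ = 87.97°  ·
  (0,3): δ = 61.14°  ·
  (0,4): δ = 31.35°  ✓
  (0,5): δ = 18.69°  ✓
  (0,6): δ = 91.75°  ·
  (0,7): δ = 136.68°  ·
  (1,2): δ = 143.31°  ·
  (1,3): δ = 116.49°  ·
  (1,4): δ = 86.70°  ·
  (1,5): δ = 36.65°  ·
  (1,6): δ = 36.40°  ·
  (1,7): δ = 81.33°  ·
  (2,3): δ = 153.18°  ·
  (2,4): δ = 123.39°  ·
  (2,5): δ = 73.34°  ·
  (2,6): δ = 0.29°  ✓
  (2,7): δ = 44.65°  ·
  (3,4): δ = 150.21°  ·
  (3,5): δ = 100.16°  ·
  (3,6): δ = 27.11°  ✓
  (3,7): δ = 17.82°  ✓
  (4,5): δ = 129.96°  ·
  (4,6): δ = 56.90°  ·
  (4,7): δ = 11.97°  ✓
  (5,6): δ = 106.94°  ·
  (5,7): δ = 62.01°  ·
  (6,7): δ = 135.07°  ·
antipodal pairs: 6

count = 6; pairs: (0,4), (0,5), (2,6), (3,6), (3,7), (4,7)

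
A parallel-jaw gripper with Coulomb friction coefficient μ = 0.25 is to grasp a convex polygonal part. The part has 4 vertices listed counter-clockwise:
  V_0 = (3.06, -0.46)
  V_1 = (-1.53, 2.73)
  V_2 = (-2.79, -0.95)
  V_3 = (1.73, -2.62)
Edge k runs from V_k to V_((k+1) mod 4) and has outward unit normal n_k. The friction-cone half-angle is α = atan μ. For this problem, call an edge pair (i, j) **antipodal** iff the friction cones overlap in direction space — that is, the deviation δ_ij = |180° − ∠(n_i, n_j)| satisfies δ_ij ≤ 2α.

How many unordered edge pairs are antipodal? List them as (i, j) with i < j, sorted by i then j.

count = 2; pairs: (0,2), (1,3)

α = atan 0.25 = 14.04°;  2α = 28.07°
n_0 = (+0.5707, +0.8212)
n_1 = (-0.9461, +0.3239)
n_2 = (-0.3466, -0.9380)
n_3 = (+0.8515, -0.5243)
  (0,1): δ = 74.10°  ·
  (0,2): δ = 14.52°  ✓
  (0,3): δ = 93.18°  ·
  (1,2): δ = 91.38°  ·
  (1,3): δ = 12.72°  ✓
  (2,3): δ = 101.34°  ·
antipodal pairs: 2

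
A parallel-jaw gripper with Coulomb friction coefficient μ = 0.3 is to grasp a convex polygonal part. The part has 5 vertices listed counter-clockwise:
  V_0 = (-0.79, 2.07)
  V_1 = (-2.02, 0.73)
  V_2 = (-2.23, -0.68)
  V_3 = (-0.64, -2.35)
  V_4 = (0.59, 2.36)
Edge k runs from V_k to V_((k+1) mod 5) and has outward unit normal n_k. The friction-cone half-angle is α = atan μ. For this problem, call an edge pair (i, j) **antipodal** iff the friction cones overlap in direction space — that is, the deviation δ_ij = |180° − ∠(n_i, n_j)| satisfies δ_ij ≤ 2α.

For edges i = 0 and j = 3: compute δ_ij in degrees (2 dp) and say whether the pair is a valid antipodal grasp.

α = atan 0.3 = 16.70°;  2α = 33.40°
edge 0: e_0 = (-1.23, -1.34);  n_0 = (-0.7367, +0.6762)
edge 3: e_3 = (+1.23, +4.71);  n_3 = (+0.9676, -0.2527)
∠(n_0, n_3) = 152.09°
δ = |180° − 152.09°| = 27.91°
27.91° ≤ 2α = 33.40°  →  valid

δ = 27.91°, valid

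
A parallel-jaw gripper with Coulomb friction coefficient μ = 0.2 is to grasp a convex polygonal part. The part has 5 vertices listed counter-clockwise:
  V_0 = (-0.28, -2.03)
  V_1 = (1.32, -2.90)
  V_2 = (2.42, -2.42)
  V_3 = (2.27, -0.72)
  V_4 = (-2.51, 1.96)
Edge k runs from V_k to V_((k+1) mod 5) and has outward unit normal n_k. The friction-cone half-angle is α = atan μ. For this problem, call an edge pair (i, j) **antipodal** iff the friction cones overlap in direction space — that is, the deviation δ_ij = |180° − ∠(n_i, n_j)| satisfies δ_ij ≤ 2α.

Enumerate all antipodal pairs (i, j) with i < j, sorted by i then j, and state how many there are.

α = atan 0.2 = 11.31°;  2α = 22.62°
n_0 = (-0.4777, -0.8785)
n_1 = (+0.3999, -0.9165)
n_2 = (+0.9961, +0.0879)
n_3 = (+0.4890, +0.8723)
n_4 = (-0.8729, -0.4879)
  (0,1): δ = 127.89°  ·
  (0,2): δ = 56.42°  ·
  (0,3): δ = 0.74°  ✓
  (0,4): δ = 147.74°  ·
  (1,2): δ = 108.53°  ·
  (1,3): δ = 52.85°  ·
  (1,4): δ = 95.63°  ·
  (2,3): δ = 124.32°  ·
  (2,4): δ = 24.16°  ·
  (3,4): δ = 31.52°  ·
antipodal pairs: 1

count = 1; pairs: (0,3)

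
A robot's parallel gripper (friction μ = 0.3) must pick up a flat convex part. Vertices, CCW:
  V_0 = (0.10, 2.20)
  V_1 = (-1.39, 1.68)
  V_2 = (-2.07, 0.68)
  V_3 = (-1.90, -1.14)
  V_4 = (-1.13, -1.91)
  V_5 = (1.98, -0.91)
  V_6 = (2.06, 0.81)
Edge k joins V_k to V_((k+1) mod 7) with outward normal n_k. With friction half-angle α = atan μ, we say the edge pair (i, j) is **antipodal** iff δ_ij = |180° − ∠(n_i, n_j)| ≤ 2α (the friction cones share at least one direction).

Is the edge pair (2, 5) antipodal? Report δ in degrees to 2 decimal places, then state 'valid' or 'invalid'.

δ = 8.00°, valid

α = atan 0.3 = 16.70°;  2α = 33.40°
edge 2: e_2 = (+0.17, -1.82);  n_2 = (-0.9957, -0.0930)
edge 5: e_5 = (+0.08, +1.72);  n_5 = (+0.9989, -0.0465)
∠(n_2, n_5) = 172.00°
δ = |180° − 172.00°| = 8.00°
8.00° ≤ 2α = 33.40°  →  valid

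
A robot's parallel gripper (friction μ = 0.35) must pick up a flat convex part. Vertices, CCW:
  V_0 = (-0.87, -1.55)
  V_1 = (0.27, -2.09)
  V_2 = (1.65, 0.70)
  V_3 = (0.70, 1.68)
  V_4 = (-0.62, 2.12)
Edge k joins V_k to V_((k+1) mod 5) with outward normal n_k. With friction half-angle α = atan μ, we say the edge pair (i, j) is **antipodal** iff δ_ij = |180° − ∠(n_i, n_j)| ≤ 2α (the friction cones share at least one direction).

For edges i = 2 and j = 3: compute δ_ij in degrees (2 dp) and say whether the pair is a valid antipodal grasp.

δ = 152.54°, invalid

α = atan 0.35 = 19.29°;  2α = 38.58°
edge 2: e_2 = (-0.95, +0.98);  n_2 = (+0.7180, +0.6960)
edge 3: e_3 = (-1.32, +0.44);  n_3 = (+0.3162, +0.9487)
∠(n_2, n_3) = 27.46°
δ = |180° − 27.46°| = 152.54°
152.54° > 2α = 38.58°  →  invalid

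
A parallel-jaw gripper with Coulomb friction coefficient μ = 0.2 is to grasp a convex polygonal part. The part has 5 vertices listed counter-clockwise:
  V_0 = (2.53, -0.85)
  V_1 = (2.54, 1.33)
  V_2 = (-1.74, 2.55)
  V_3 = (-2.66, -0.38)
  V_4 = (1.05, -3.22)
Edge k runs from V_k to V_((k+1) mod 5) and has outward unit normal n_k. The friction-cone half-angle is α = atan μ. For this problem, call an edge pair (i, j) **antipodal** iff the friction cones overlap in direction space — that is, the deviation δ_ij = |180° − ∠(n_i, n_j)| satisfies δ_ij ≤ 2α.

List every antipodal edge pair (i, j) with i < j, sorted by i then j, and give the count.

count = 3; pairs: (0,2), (1,3), (2,4)

α = atan 0.2 = 11.31°;  2α = 22.62°
n_0 = (+1.0000, -0.0046)
n_1 = (+0.2741, +0.9617)
n_2 = (-0.9541, +0.2996)
n_3 = (-0.6078, -0.7941)
n_4 = (+0.8482, -0.5297)
  (0,1): δ = 105.65°  ·
  (0,2): δ = 17.17°  ✓
  (0,3): δ = 52.83°  ·
  (0,4): δ = 148.28°  ·
  (1,2): δ = 91.52°  ·
  (1,3): δ = 21.52°  ✓
  (1,4): δ = 73.93°  ·
  (2,3): δ = 110.00°  ·
  (2,4): δ = 14.55°  ✓
  (3,4): δ = 84.55°  ·
antipodal pairs: 3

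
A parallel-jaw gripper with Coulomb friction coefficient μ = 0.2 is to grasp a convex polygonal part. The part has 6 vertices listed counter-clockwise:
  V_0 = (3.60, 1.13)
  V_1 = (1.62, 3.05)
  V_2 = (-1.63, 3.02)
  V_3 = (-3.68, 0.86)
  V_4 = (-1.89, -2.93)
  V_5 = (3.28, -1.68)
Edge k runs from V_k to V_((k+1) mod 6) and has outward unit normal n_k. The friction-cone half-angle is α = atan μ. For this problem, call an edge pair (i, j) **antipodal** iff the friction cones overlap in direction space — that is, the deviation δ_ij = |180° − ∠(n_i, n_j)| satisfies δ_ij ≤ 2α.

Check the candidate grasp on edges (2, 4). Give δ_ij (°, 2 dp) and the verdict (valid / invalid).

δ = 32.90°, invalid

α = atan 0.2 = 11.31°;  2α = 22.62°
edge 2: e_2 = (-2.05, -2.16);  n_2 = (-0.7253, +0.6884)
edge 4: e_4 = (+5.17, +1.25);  n_4 = (+0.2350, -0.9720)
∠(n_2, n_4) = 147.10°
δ = |180° − 147.10°| = 32.90°
32.90° > 2α = 22.62°  →  invalid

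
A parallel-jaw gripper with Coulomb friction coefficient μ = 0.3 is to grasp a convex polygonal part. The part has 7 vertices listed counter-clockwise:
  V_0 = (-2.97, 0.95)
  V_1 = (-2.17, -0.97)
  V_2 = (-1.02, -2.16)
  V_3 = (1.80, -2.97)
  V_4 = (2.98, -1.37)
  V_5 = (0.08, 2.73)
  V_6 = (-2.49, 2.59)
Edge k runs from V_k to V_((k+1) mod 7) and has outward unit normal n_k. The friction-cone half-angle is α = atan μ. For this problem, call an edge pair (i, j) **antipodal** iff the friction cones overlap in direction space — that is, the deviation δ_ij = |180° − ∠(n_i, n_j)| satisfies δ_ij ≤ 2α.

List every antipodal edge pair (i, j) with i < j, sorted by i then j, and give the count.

count = 4; pairs: (0,4), (1,4), (2,5), (3,6)

α = atan 0.3 = 16.70°;  2α = 33.40°
n_0 = (-0.9231, -0.3846)
n_1 = (-0.7191, -0.6949)
n_2 = (-0.2761, -0.9611)
n_3 = (+0.8048, -0.5935)
n_4 = (+0.8164, +0.5775)
n_5 = (-0.0544, +0.9985)
n_6 = (-0.9597, +0.2809)
  (0,1): δ = 158.60°  ·
  (0,2): δ = 128.65°  ·
  (0,3): δ = 59.03°  ·
  (0,4): δ = 12.65°  ✓
  (0,5): δ = 70.50°  ·
  (0,6): δ = 141.07°  ·
  (1,2): δ = 150.05°  ·
  (1,3): δ = 80.43°  ·
  (1,4): δ = 8.75°  ✓
  (1,5): δ = 49.10°  ·
  (1,6): δ = 119.67°  ·
  (2,3): δ = 110.38°  ·
  (2,4): δ = 38.70°  ·
  (2,5): δ = 19.14°  ✓
  (2,6): δ = 89.71°  ·
  (3,4): δ = 108.32°  ·
  (3,5): δ = 50.47°  ·
  (3,6): δ = 20.09°  ✓
  (4,5): δ = 122.15°  ·
  (4,6): δ = 51.59°  ·
  (5,6): δ = 109.43°  ·
antipodal pairs: 4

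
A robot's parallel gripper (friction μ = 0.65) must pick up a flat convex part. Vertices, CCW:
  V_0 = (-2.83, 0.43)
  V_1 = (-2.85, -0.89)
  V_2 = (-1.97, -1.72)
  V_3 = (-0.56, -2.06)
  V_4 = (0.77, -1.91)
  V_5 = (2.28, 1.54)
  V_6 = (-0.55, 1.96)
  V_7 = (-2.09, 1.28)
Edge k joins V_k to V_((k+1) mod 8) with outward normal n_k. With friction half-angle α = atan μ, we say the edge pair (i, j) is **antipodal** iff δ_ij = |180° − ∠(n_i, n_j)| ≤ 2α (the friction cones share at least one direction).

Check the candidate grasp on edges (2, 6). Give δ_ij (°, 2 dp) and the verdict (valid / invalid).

δ = 37.38°, valid

α = atan 0.65 = 33.02°;  2α = 66.05°
edge 2: e_2 = (+1.41, -0.34);  n_2 = (-0.2344, -0.9721)
edge 6: e_6 = (-1.54, -0.68);  n_6 = (-0.4039, +0.9148)
∠(n_2, n_6) = 142.62°
δ = |180° − 142.62°| = 37.38°
37.38° ≤ 2α = 66.05°  →  valid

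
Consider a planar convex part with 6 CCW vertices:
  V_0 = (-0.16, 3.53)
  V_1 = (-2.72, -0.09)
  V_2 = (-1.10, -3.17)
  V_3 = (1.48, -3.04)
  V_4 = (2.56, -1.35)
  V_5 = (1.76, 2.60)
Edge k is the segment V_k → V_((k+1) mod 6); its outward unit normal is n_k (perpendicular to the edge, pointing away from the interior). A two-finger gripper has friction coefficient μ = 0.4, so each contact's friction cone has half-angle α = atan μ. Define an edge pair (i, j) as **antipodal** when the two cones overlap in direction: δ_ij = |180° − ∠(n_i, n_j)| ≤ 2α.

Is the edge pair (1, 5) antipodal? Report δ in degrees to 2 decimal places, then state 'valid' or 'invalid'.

δ = 36.41°, valid

α = atan 0.4 = 21.80°;  2α = 43.60°
edge 1: e_1 = (+1.62, -3.08);  n_1 = (-0.8850, -0.4655)
edge 5: e_5 = (-1.92, +0.93);  n_5 = (+0.4359, +0.9000)
∠(n_1, n_5) = 143.59°
δ = |180° − 143.59°| = 36.41°
36.41° ≤ 2α = 43.60°  →  valid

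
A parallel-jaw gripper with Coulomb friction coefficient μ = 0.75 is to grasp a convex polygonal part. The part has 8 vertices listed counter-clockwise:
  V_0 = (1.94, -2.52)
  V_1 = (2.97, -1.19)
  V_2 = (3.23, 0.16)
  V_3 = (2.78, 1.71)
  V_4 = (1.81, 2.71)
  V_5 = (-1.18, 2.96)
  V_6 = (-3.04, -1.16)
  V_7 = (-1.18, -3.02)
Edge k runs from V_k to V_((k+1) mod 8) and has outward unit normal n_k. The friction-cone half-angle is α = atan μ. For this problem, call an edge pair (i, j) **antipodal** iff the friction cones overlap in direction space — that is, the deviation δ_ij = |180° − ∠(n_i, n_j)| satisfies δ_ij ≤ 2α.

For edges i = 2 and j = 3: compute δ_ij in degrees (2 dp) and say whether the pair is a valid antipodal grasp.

α = atan 0.75 = 36.87°;  2α = 73.74°
edge 2: e_2 = (-0.45, +1.55);  n_2 = (+0.9603, +0.2788)
edge 3: e_3 = (-0.97, +1.00);  n_3 = (+0.7178, +0.6963)
∠(n_2, n_3) = 27.94°
δ = |180° − 27.94°| = 152.06°
152.06° > 2α = 73.74°  →  invalid

δ = 152.06°, invalid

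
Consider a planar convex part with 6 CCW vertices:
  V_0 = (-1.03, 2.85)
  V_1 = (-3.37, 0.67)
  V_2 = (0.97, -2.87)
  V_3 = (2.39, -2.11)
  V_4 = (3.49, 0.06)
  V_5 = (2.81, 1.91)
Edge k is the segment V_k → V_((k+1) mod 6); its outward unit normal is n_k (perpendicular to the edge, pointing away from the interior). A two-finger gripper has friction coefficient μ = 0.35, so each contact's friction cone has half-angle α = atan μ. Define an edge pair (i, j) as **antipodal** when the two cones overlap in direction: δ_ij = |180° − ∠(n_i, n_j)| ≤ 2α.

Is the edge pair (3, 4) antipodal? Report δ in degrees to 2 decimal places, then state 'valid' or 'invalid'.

α = atan 0.35 = 19.29°;  2α = 38.58°
edge 3: e_3 = (+1.10, +2.17);  n_3 = (+0.8919, -0.4521)
edge 4: e_4 = (-0.68, +1.85);  n_4 = (+0.9386, +0.3450)
∠(n_3, n_4) = 47.06°
δ = |180° − 47.06°| = 132.94°
132.94° > 2α = 38.58°  →  invalid

δ = 132.94°, invalid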